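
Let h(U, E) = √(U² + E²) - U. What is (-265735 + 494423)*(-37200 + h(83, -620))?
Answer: -8526174704 + 228688*√391289 ≈ -8.3831e+9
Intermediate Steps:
h(U, E) = √(E² + U²) - U
(-265735 + 494423)*(-37200 + h(83, -620)) = (-265735 + 494423)*(-37200 + (√((-620)² + 83²) - 1*83)) = 228688*(-37200 + (√(384400 + 6889) - 83)) = 228688*(-37200 + (√391289 - 83)) = 228688*(-37200 + (-83 + √391289)) = 228688*(-37283 + √391289) = -8526174704 + 228688*√391289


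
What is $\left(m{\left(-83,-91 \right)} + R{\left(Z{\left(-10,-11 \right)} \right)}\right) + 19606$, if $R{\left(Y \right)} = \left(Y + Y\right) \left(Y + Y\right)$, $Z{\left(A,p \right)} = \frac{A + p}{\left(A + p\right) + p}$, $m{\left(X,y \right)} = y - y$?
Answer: $\frac{5019577}{256} \approx 19608.0$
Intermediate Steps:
$m{\left(X,y \right)} = 0$
$Z{\left(A,p \right)} = \frac{A + p}{A + 2 p}$
$R{\left(Y \right)} = 4 Y^{2}$ ($R{\left(Y \right)} = 2 Y 2 Y = 4 Y^{2}$)
$\left(m{\left(-83,-91 \right)} + R{\left(Z{\left(-10,-11 \right)} \right)}\right) + 19606 = \left(0 + 4 \left(\frac{-10 - 11}{-10 + 2 \left(-11\right)}\right)^{2}\right) + 19606 = \left(0 + 4 \left(\frac{1}{-10 - 22} \left(-21\right)\right)^{2}\right) + 19606 = \left(0 + 4 \left(\frac{1}{-32} \left(-21\right)\right)^{2}\right) + 19606 = \left(0 + 4 \left(\left(- \frac{1}{32}\right) \left(-21\right)\right)^{2}\right) + 19606 = \left(0 + 4 \left(\frac{21}{32}\right)^{2}\right) + 19606 = \left(0 + 4 \cdot \frac{441}{1024}\right) + 19606 = \left(0 + \frac{441}{256}\right) + 19606 = \frac{441}{256} + 19606 = \frac{5019577}{256}$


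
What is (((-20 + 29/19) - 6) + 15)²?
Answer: 32400/361 ≈ 89.751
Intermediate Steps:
(((-20 + 29/19) - 6) + 15)² = ((-351/19 - 6) + 15)² = (-465/19 + 15)² = (-180/19)² = 32400/361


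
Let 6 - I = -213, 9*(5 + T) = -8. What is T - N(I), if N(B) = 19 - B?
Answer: 1747/9 ≈ 194.11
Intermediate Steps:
T = -53/9 (T = -5 + (⅑)*(-8) = -5 - 8/9 = -53/9 ≈ -5.8889)
I = 219 (I = 6 - 1*(-213) = 6 + 213 = 219)
T - N(I) = -53/9 - (19 - 1*219) = -53/9 - (19 - 219) = -53/9 - 1*(-200) = -53/9 + 200 = 1747/9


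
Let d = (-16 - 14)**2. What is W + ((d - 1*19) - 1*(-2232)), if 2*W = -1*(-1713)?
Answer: 7939/2 ≈ 3969.5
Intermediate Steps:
d = 900 (d = (-30)**2 = 900)
W = 1713/2 (W = (-1*(-1713))/2 = (1/2)*1713 = 1713/2 ≈ 856.50)
W + ((d - 1*19) - 1*(-2232)) = 1713/2 + ((900 - 1*19) - 1*(-2232)) = 1713/2 + ((900 - 19) + 2232) = 1713/2 + (881 + 2232) = 1713/2 + 3113 = 7939/2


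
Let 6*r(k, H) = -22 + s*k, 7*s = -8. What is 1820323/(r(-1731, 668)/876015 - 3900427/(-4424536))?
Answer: 148165478168437903320/71783778524497 ≈ 2.0641e+6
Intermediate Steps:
s = -8/7 (s = (⅐)*(-8) = -8/7 ≈ -1.1429)
r(k, H) = -11/3 - 4*k/21 (r(k, H) = (-22 - 8*k/7)/6 = -11/3 - 4*k/21)
1820323/(r(-1731, 668)/876015 - 3900427/(-4424536)) = 1820323/((-11/3 - 4/21*(-1731))/876015 - 3900427/(-4424536)) = 1820323/((-11/3 + 2308/7)*(1/876015) - 3900427*(-1/4424536)) = 1820323/((6847/21)*(1/876015) + 3900427/4424536) = 1820323/(6847/18396315 + 3900427/4424536) = 1820323/(71783778524497/81395157984840) = 1820323*(81395157984840/71783778524497) = 148165478168437903320/71783778524497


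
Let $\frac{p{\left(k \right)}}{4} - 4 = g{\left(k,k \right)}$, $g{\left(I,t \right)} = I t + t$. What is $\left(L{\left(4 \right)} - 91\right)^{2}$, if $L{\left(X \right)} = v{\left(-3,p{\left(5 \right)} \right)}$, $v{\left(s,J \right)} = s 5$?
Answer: $11236$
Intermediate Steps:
$g{\left(I,t \right)} = t + I t$
$p{\left(k \right)} = 16 + 4 k \left(1 + k\right)$
$v{\left(s,J \right)} = 5 s$
$L{\left(X \right)} = -15$ ($L{\left(X \right)} = 5 \left(-3\right) = -15$)
$\left(L{\left(4 \right)} - 91\right)^{2} = \left(-15 - 91\right)^{2} = \left(-106\right)^{2} = 11236$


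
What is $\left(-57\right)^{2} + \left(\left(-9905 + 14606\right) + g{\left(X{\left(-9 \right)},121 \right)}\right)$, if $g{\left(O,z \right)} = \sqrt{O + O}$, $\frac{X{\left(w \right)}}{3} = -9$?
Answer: $7950 + 3 i \sqrt{6} \approx 7950.0 + 7.3485 i$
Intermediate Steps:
$X{\left(w \right)} = -27$ ($X{\left(w \right)} = 3 \left(-9\right) = -27$)
$g{\left(O,z \right)} = \sqrt{2} \sqrt{O}$ ($g{\left(O,z \right)} = \sqrt{2 O} = \sqrt{2} \sqrt{O}$)
$\left(-57\right)^{2} + \left(\left(-9905 + 14606\right) + g{\left(X{\left(-9 \right)},121 \right)}\right) = \left(-57\right)^{2} + \left(\left(-9905 + 14606\right) + \sqrt{2} \sqrt{-27}\right) = 3249 + \left(4701 + \sqrt{2} \cdot 3 i \sqrt{3}\right) = 3249 + \left(4701 + 3 i \sqrt{6}\right) = 7950 + 3 i \sqrt{6}$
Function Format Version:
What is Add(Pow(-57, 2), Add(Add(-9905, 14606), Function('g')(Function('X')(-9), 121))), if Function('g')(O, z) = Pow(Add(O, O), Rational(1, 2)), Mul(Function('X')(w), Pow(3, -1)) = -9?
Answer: Add(7950, Mul(3, I, Pow(6, Rational(1, 2)))) ≈ Add(7950.0, Mul(7.3485, I))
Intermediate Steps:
Function('X')(w) = -27 (Function('X')(w) = Mul(3, -9) = -27)
Function('g')(O, z) = Mul(Pow(2, Rational(1, 2)), Pow(O, Rational(1, 2))) (Function('g')(O, z) = Pow(Mul(2, O), Rational(1, 2)) = Mul(Pow(2, Rational(1, 2)), Pow(O, Rational(1, 2))))
Add(Pow(-57, 2), Add(Add(-9905, 14606), Function('g')(Function('X')(-9), 121))) = Add(Pow(-57, 2), Add(Add(-9905, 14606), Mul(Pow(2, Rational(1, 2)), Pow(-27, Rational(1, 2))))) = Add(3249, Add(4701, Mul(Pow(2, Rational(1, 2)), Mul(3, I, Pow(3, Rational(1, 2)))))) = Add(3249, Add(4701, Mul(3, I, Pow(6, Rational(1, 2))))) = Add(7950, Mul(3, I, Pow(6, Rational(1, 2))))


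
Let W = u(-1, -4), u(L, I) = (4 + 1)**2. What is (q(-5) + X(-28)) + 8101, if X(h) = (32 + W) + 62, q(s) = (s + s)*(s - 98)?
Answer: 9250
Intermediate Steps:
u(L, I) = 25 (u(L, I) = 5**2 = 25)
q(s) = 2*s*(-98 + s) (q(s) = (2*s)*(-98 + s) = 2*s*(-98 + s))
W = 25
X(h) = 119 (X(h) = (32 + 25) + 62 = 57 + 62 = 119)
(q(-5) + X(-28)) + 8101 = (2*(-5)*(-98 - 5) + 119) + 8101 = (2*(-5)*(-103) + 119) + 8101 = (1030 + 119) + 8101 = 1149 + 8101 = 9250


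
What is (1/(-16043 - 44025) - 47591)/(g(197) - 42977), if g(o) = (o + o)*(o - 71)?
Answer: -2858696189/400473356 ≈ -7.1383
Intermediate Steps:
g(o) = 2*o*(-71 + o) (g(o) = (2*o)*(-71 + o) = 2*o*(-71 + o))
(1/(-16043 - 44025) - 47591)/(g(197) - 42977) = (1/(-16043 - 44025) - 47591)/(2*197*(-71 + 197) - 42977) = (1/(-60068) - 47591)/(2*197*126 - 42977) = (-1/60068 - 47591)/(49644 - 42977) = -2858696189/60068/6667 = -2858696189/60068*1/6667 = -2858696189/400473356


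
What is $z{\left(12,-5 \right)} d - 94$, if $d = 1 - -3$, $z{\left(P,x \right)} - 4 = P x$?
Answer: $-318$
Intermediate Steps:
$z{\left(P,x \right)} = 4 + P x$
$d = 4$ ($d = 1 + 3 = 4$)
$z{\left(12,-5 \right)} d - 94 = \left(4 + 12 \left(-5\right)\right) 4 - 94 = \left(4 - 60\right) 4 - 94 = \left(-56\right) 4 - 94 = -224 - 94 = -318$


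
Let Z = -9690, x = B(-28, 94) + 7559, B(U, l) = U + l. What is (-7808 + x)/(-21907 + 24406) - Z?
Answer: 8071709/833 ≈ 9689.9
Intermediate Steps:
x = 7625 (x = (-28 + 94) + 7559 = 66 + 7559 = 7625)
(-7808 + x)/(-21907 + 24406) - Z = (-7808 + 7625)/(-21907 + 24406) - 1*(-9690) = -183/2499 + 9690 = -183*1/2499 + 9690 = -61/833 + 9690 = 8071709/833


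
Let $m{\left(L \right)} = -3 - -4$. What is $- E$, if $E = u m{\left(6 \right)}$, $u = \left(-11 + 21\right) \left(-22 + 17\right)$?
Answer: $50$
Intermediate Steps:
$m{\left(L \right)} = 1$ ($m{\left(L \right)} = -3 + 4 = 1$)
$u = -50$ ($u = 10 \left(-5\right) = -50$)
$E = -50$ ($E = \left(-50\right) 1 = -50$)
$- E = \left(-1\right) \left(-50\right) = 50$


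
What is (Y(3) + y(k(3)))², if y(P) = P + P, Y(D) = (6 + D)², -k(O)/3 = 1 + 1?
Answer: 4761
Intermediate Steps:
k(O) = -6 (k(O) = -3*(1 + 1) = -3*2 = -6)
y(P) = 2*P
(Y(3) + y(k(3)))² = ((6 + 3)² + 2*(-6))² = (9² - 12)² = (81 - 12)² = 69² = 4761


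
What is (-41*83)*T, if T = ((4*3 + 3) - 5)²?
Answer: -340300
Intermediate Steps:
T = 100 (T = ((12 + 3) - 5)² = (15 - 5)² = 10² = 100)
(-41*83)*T = -41*83*100 = -3403*100 = -340300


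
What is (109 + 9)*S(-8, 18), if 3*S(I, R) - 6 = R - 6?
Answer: 708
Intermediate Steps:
S(I, R) = R/3 (S(I, R) = 2 + (R - 6)/3 = 2 + (-6 + R)/3 = 2 + (-2 + R/3) = R/3)
(109 + 9)*S(-8, 18) = (109 + 9)*((⅓)*18) = 118*6 = 708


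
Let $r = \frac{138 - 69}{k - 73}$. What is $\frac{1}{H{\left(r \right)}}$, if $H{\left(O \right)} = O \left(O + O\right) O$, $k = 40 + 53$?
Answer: $\frac{4000}{328509} \approx 0.012176$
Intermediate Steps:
$k = 93$
$r = \frac{69}{20}$ ($r = \frac{138 - 69}{93 - 73} = \frac{69}{20} \approx 3.45$)
$H{\left(O \right)} = 2 O^{3}$ ($H{\left(O \right)} = O 2 O O = 2 O^{2} O = 2 O^{3}$)
$\frac{1}{H{\left(r \right)}} = \frac{1}{2 \left(\frac{69}{20}\right)^{3}} = \frac{1}{2 \cdot \frac{328509}{8000}} = \frac{1}{\frac{328509}{4000}} = \frac{4000}{328509}$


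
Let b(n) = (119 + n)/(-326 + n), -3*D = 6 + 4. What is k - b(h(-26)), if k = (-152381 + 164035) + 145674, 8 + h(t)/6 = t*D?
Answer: 22969297/146 ≈ 1.5732e+5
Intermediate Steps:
D = -10/3 (D = -(6 + 4)/3 = -⅓*10 = -10/3 ≈ -3.3333)
h(t) = -48 - 20*t (h(t) = -48 + 6*(t*(-10/3)) = -48 + 6*(-10*t/3) = -48 - 20*t)
b(n) = (119 + n)/(-326 + n)
k = 157328 (k = 11654 + 145674 = 157328)
k - b(h(-26)) = 157328 - (119 + (-48 - 20*(-26)))/(-326 + (-48 - 20*(-26))) = 157328 - (119 + (-48 + 520))/(-326 + (-48 + 520)) = 157328 - (119 + 472)/(-326 + 472) = 157328 - 591/146 = 22969297/146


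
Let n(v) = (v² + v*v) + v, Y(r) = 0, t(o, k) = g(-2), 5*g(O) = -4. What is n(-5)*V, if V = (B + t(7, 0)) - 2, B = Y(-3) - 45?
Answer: -2151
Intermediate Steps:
g(O) = -⅘ (g(O) = (⅕)*(-4) = -⅘)
t(o, k) = -⅘
n(v) = v + 2*v² (n(v) = (v² + v²) + v = 2*v² + v = v + 2*v²)
B = -45 (B = 0 - 45 = -45)
V = -239/5 (V = (-45 - ⅘) - 2 = -229/5 - 2 = -239/5 ≈ -47.800)
n(-5)*V = -5*(1 + 2*(-5))*(-239/5) = -5*(1 - 10)*(-239/5) = -5*(-9)*(-239/5) = 45*(-239/5) = -2151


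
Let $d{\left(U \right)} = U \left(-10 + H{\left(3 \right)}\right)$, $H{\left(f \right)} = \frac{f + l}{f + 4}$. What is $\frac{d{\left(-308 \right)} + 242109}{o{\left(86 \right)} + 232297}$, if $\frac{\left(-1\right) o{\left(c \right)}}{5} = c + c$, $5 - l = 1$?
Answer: $\frac{244881}{231437} \approx 1.0581$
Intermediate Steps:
$l = 4$ ($l = 5 - 1 = 4$)
$H{\left(f \right)} = 1$ ($H{\left(f \right)} = \frac{f + 4}{f + 4} = \frac{4 + f}{4 + f} = 1$)
$o{\left(c \right)} = - 10 c$ ($o{\left(c \right)} = - 5 \left(c + c\right) = - 5 \cdot 2 c = - 10 c$)
$d{\left(U \right)} = - 9 U$ ($d{\left(U \right)} = U \left(-10 + 1\right) = U \left(-9\right) = - 9 U$)
$\frac{d{\left(-308 \right)} + 242109}{o{\left(86 \right)} + 232297} = \frac{\left(-9\right) \left(-308\right) + 242109}{\left(-10\right) 86 + 232297} = \frac{2772 + 242109}{-860 + 232297} = \frac{244881}{231437}$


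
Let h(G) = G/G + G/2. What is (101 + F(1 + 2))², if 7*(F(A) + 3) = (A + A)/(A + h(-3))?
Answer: 11847364/1225 ≈ 9671.3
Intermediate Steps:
h(G) = 1 + G/2 (h(G) = 1 + G*(½) = 1 + G/2)
F(A) = -3 + 2*A/(7*(-½ + A)) (F(A) = -3 + ((A + A)/(A + (1 + (½)*(-3))))/7 = -3 + ((2*A)/(A + (1 - 3/2)))/7 = -3 + ((2*A)/(A - ½))/7 = -3 + ((2*A)/(-½ + A))/7 = -3 + (2*A/(-½ + A))/7 = -3 + 2*A/(7*(-½ + A)))
(101 + F(1 + 2))² = (101 + (21 - 38*(1 + 2))/(7*(-1 + 2*(1 + 2))))² = (101 + (21 - 38*3)/(7*(-1 + 2*3)))² = (101 + (21 - 114)/(7*(-1 + 6)))² = (101 + (⅐)*(-93)/5)² = (101 + (⅐)*(⅕)*(-93))² = (101 - 93/35)² = (3442/35)² = 11847364/1225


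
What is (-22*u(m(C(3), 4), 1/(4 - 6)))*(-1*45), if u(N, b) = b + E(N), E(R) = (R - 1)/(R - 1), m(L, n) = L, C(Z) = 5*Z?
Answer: 495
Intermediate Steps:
E(R) = 1 (E(R) = (-1 + R)/(-1 + R) = 1)
u(N, b) = 1 + b (u(N, b) = b + 1 = 1 + b)
(-22*u(m(C(3), 4), 1/(4 - 6)))*(-1*45) = (-22*(1 + 1/(4 - 6)))*(-1*45) = -22*(1 + 1/(-2))*(-45) = -22*(1 - 1/2)*(-45) = -22*1/2*(-45) = -11*(-45) = 495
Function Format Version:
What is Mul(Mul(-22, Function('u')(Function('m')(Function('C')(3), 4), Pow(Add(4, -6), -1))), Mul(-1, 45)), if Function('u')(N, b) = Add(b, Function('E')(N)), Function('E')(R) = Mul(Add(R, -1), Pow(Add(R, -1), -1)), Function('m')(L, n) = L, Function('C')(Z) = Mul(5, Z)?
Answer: 495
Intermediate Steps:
Function('E')(R) = 1 (Function('E')(R) = Mul(Add(-1, R), Pow(Add(-1, R), -1)) = 1)
Function('u')(N, b) = Add(1, b) (Function('u')(N, b) = Add(b, 1) = Add(1, b))
Mul(Mul(-22, Function('u')(Function('m')(Function('C')(3), 4), Pow(Add(4, -6), -1))), Mul(-1, 45)) = Mul(Mul(-22, Add(1, Pow(Add(4, -6), -1))), Mul(-1, 45)) = Mul(Mul(-22, Add(1, Pow(-2, -1))), -45) = Mul(Mul(-22, Add(1, Rational(-1, 2))), -45) = Mul(Mul(-22, Rational(1, 2)), -45) = Mul(-11, -45) = 495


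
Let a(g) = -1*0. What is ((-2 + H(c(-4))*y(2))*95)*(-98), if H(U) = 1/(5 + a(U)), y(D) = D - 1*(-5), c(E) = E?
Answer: 5586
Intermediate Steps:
a(g) = 0
y(D) = 5 + D (y(D) = D + 5 = 5 + D)
H(U) = 1/5 (H(U) = 1/(5 + 0) = 1/5)
((-2 + H(c(-4))*y(2))*95)*(-98) = ((-2 + (5 + 2)/5)*95)*(-98) = ((-2 + (1/5)*7)*95)*(-98) = ((-2 + 7/5)*95)*(-98) = -3/5*95*(-98) = -57*(-98) = 5586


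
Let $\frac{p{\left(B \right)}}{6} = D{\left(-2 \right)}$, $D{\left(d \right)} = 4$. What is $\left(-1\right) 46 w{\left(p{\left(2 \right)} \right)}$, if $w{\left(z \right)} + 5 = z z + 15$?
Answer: $-26956$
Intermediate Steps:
$p{\left(B \right)} = 24$ ($p{\left(B \right)} = 6 \cdot 4 = 24$)
$w{\left(z \right)} = 10 + z^{2}$ ($w{\left(z \right)} = -5 + \left(z z + 15\right) = -5 + \left(z^{2} + 15\right) = -5 + \left(15 + z^{2}\right) = 10 + z^{2}$)
$\left(-1\right) 46 w{\left(p{\left(2 \right)} \right)} = \left(-1\right) 46 \left(10 + 24^{2}\right) = - 46 \left(10 + 576\right) = \left(-46\right) 586 = -26956$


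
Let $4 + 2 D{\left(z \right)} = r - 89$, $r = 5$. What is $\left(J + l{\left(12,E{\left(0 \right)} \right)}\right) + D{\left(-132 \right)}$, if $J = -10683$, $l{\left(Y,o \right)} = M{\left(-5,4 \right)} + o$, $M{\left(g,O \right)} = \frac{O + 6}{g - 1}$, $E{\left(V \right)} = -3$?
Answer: $- \frac{32195}{3} \approx -10732.0$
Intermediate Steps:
$M{\left(g,O \right)} = \frac{6 + O}{-1 + g}$
$l{\left(Y,o \right)} = - \frac{5}{3} + o$ ($l{\left(Y,o \right)} = \frac{6 + 4}{-1 - 5} + o = \frac{1}{-6} \cdot 10 + o = \left(- \frac{1}{6}\right) 10 + o = - \frac{5}{3} + o$)
$D{\left(z \right)} = -44$ ($D{\left(z \right)} = -2 + \frac{5 - 89}{2} = -2 + \frac{1}{2} \left(-84\right) = -2 - 42 = -44$)
$\left(J + l{\left(12,E{\left(0 \right)} \right)}\right) + D{\left(-132 \right)} = \left(-10683 - \frac{14}{3}\right) - 44 = - \frac{32063}{3} - 44 = - \frac{32195}{3}$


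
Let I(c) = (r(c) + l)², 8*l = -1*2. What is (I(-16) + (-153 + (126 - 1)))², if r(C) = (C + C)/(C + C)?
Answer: 192721/256 ≈ 752.82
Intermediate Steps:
l = -¼ (l = (-1*2)/8 = (⅛)*(-2) = -¼ ≈ -0.25000)
r(C) = 1 (r(C) = (2*C)/((2*C)) = (2*C)*(1/(2*C)) = 1)
I(c) = 9/16 (I(c) = (1 - ¼)² = (¾)² = 9/16)
(I(-16) + (-153 + (126 - 1)))² = (9/16 + (-153 + (126 - 1)))² = (9/16 + (-153 + 125))² = (9/16 - 28)² = (-439/16)² = 192721/256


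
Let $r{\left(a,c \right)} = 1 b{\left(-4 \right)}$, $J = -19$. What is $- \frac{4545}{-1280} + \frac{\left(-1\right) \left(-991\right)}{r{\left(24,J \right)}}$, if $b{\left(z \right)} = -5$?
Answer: $- \frac{249151}{1280} \approx -194.65$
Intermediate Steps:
$r{\left(a,c \right)} = -5$ ($r{\left(a,c \right)} = 1 \left(-5\right) = -5$)
$- \frac{4545}{-1280} + \frac{\left(-1\right) \left(-991\right)}{r{\left(24,J \right)}} = - \frac{4545}{-1280} + \frac{\left(-1\right) \left(-991\right)}{-5} = \left(-4545\right) \left(- \frac{1}{1280}\right) + 991 \left(- \frac{1}{5}\right) = \frac{909}{256} - \frac{991}{5} = - \frac{249151}{1280}$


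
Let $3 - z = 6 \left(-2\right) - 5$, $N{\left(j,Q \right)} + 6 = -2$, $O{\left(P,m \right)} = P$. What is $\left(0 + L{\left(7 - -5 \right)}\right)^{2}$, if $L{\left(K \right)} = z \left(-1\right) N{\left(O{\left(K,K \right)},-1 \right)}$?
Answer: $25600$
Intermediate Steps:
$N{\left(j,Q \right)} = -8$ ($N{\left(j,Q \right)} = -6 - 2 = -8$)
$z = 20$ ($z = 3 - \left(6 \left(-2\right) - 5\right) = 3 - \left(-12 - 5\right) = 3 - -17 = 3 + 17 = 20$)
$L{\left(K \right)} = 160$ ($L{\left(K \right)} = 20 \left(-1\right) \left(-8\right) = \left(-20\right) \left(-8\right) = 160$)
$\left(0 + L{\left(7 - -5 \right)}\right)^{2} = \left(0 + 160\right)^{2} = 160^{2} = 25600$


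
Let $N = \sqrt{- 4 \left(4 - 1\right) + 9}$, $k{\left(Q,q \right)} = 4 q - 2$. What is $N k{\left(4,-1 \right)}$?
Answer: $- 6 i \sqrt{3} \approx - 10.392 i$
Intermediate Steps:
$k{\left(Q,q \right)} = -2 + 4 q$
$N = i \sqrt{3}$ ($N = \sqrt{\left(-4\right) 3 + 9} = \sqrt{-12 + 9} = \sqrt{-3} = i \sqrt{3} \approx 1.732 i$)
$N k{\left(4,-1 \right)} = i \sqrt{3} \left(-2 + 4 \left(-1\right)\right) = i \sqrt{3} \left(-2 - 4\right) = i \sqrt{3} \left(-6\right) = - 6 i \sqrt{3}$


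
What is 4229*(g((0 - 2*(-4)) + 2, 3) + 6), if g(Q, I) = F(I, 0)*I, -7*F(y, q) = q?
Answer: 25374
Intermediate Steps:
F(y, q) = -q/7
g(Q, I) = 0 (g(Q, I) = (-⅐*0)*I = 0*I = 0)
4229*(g((0 - 2*(-4)) + 2, 3) + 6) = 4229*(0 + 6) = 4229*6 = 25374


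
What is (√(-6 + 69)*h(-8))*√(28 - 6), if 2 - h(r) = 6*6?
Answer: -102*√154 ≈ -1265.8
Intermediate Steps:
h(r) = -34 (h(r) = 2 - 6*6 = 2 - 1*36 = 2 - 36 = -34)
(√(-6 + 69)*h(-8))*√(28 - 6) = (√(-6 + 69)*(-34))*√(28 - 6) = (√63*(-34))*√22 = ((3*√7)*(-34))*√22 = (-102*√7)*√22 = -102*√154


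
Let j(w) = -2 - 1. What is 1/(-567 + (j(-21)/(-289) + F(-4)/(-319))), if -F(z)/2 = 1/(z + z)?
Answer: -368764/209085649 ≈ -0.0017637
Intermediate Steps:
j(w) = -3
F(z) = -1/z (F(z) = -2/(z + z) = -2*1/(2*z) = -1/z)
1/(-567 + (j(-21)/(-289) + F(-4)/(-319))) = 1/(-567 + (-3/(-289) - 1/(-4)/(-319))) = 1/(-567 + (-3*(-1/289) - 1*(-¼)*(-1/319))) = 1/(-567 + (3/289 + (¼)*(-1/319))) = 1/(-567 + (3/289 - 1/1276)) = 1/(-567 + 3539/368764) = 1/(-209085649/368764) = -368764/209085649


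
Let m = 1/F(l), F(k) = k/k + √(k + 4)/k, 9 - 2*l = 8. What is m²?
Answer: 19/289 - 6*√2/289 ≈ 0.036383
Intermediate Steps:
l = ½ (l = 9/2 - ½*8 = 9/2 - 4 = ½ ≈ 0.50000)
F(k) = 1 + √(4 + k)/k
m = 1/(1 + 3*√2) (m = 1/((½ + √(4 + ½))/(½)) = 1/(2*(½ + √(9/2))) = 1/(2*(½ + 3*√2/2)) = 1/(1 + 3*√2) ≈ 0.19074)
m² = (-1/17 + 3*√2/17)²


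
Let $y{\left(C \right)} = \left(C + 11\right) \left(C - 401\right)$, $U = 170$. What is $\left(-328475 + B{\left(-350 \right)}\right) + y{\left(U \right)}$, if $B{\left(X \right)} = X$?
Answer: $-370636$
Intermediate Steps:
$y{\left(C \right)} = \left(-401 + C\right) \left(11 + C\right)$ ($y{\left(C \right)} = \left(11 + C\right) \left(-401 + C\right) = \left(-401 + C\right) \left(11 + C\right)$)
$\left(-328475 + B{\left(-350 \right)}\right) + y{\left(U \right)} = \left(-328475 - 350\right) - \left(70711 - 28900\right) = -328825 - 41811 = -370636$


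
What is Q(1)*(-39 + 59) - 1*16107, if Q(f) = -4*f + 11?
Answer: -15967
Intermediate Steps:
Q(f) = 11 - 4*f
Q(1)*(-39 + 59) - 1*16107 = (11 - 4*1)*(-39 + 59) - 1*16107 = (11 - 4)*20 - 16107 = 7*20 - 16107 = 140 - 16107 = -15967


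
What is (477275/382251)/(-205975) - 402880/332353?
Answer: -25894345195907/21361249684533 ≈ -1.2122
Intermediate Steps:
(477275/382251)/(-205975) - 402880/332353 = (477275*(1/382251))*(-1/205975) - 402880*1/332353 = (477275/382251)*(-1/205975) - 402880/332353 = -19091/3149365989 - 402880/332353 = -25894345195907/21361249684533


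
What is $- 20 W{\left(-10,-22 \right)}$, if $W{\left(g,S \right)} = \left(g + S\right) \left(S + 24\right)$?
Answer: $1280$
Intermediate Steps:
$W{\left(g,S \right)} = \left(24 + S\right) \left(S + g\right)$ ($W{\left(g,S \right)} = \left(S + g\right) \left(24 + S\right) = \left(24 + S\right) \left(S + g\right)$)
$- 20 W{\left(-10,-22 \right)} = - 20 \left(\left(-22\right)^{2} + 24 \left(-22\right) + 24 \left(-10\right) - -220\right) = - 20 \left(484 - 528 - 240 + 220\right) = \left(-20\right) \left(-64\right) = 1280$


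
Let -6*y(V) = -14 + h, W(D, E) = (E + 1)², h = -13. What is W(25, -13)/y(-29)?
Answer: 32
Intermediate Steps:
W(D, E) = (1 + E)²
y(V) = 9/2 (y(V) = -(-14 - 13)/6 = -⅙*(-27) = 9/2)
W(25, -13)/y(-29) = (1 - 13)²/(9/2) = (-12)²*(2/9) = 144*(2/9) = 32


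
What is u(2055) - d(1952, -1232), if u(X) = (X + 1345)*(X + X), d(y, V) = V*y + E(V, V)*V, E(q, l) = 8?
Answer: 16388720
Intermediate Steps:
d(y, V) = 8*V + V*y (d(y, V) = V*y + 8*V = 8*V + V*y)
u(X) = 2*X*(1345 + X) (u(X) = (1345 + X)*(2*X) = 2*X*(1345 + X))
u(2055) - d(1952, -1232) = 2*2055*(1345 + 2055) - (-1232)*(8 + 1952) = 2*2055*3400 - (-1232)*1960 = 13974000 - 1*(-2414720) = 13974000 + 2414720 = 16388720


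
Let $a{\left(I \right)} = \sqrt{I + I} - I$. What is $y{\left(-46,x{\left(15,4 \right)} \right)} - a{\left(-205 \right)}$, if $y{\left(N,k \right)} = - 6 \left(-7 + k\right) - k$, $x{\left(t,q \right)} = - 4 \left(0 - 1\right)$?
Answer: $-191 - i \sqrt{410} \approx -191.0 - 20.248 i$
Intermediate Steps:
$a{\left(I \right)} = - I + \sqrt{2} \sqrt{I}$ ($a{\left(I \right)} = \sqrt{2 I} - I = \sqrt{2} \sqrt{I} - I = - I + \sqrt{2} \sqrt{I}$)
$x{\left(t,q \right)} = 4$ ($x{\left(t,q \right)} = \left(-4\right) \left(-1\right) = 4$)
$y{\left(N,k \right)} = 42 - 7 k$ ($y{\left(N,k \right)} = \left(42 - 6 k\right) - k = 42 - 7 k$)
$y{\left(-46,x{\left(15,4 \right)} \right)} - a{\left(-205 \right)} = \left(42 - 28\right) - \left(\left(-1\right) \left(-205\right) + \sqrt{2} \sqrt{-205}\right) = \left(42 - 28\right) - \left(205 + \sqrt{2} i \sqrt{205}\right) = 14 - \left(205 + i \sqrt{410}\right) = -191 - i \sqrt{410}$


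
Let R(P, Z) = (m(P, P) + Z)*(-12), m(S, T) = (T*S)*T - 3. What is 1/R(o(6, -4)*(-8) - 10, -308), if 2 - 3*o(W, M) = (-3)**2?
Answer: -9/36716 ≈ -0.00024512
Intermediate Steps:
o(W, M) = -7/3 (o(W, M) = 2/3 - 1/3*(-3)**2 = 2/3 - 1/3*9 = 2/3 - 3 = -7/3)
m(S, T) = -3 + S*T**2 (m(S, T) = (S*T)*T - 3 = S*T**2 - 3 = -3 + S*T**2)
R(P, Z) = 36 - 12*Z - 12*P**3 (R(P, Z) = ((-3 + P*P**2) + Z)*(-12) = ((-3 + P**3) + Z)*(-12) = (-3 + Z + P**3)*(-12) = 36 - 12*Z - 12*P**3)
1/R(o(6, -4)*(-8) - 10, -308) = 1/(36 - 12*(-308) - 12*(-7/3*(-8) - 10)**3) = 1/(36 + 3696 - 12*(56/3 - 10)**3) = 1/(36 + 3696 - 12*(26/3)**3) = 1/(36 + 3696 - 12*17576/27) = 1/(36 + 3696 - 70304/9) = 1/(-36716/9) = -9/36716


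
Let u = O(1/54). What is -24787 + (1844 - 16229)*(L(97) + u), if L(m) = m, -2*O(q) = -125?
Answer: -4638389/2 ≈ -2.3192e+6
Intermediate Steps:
O(q) = 125/2 (O(q) = -½*(-125) = 125/2)
u = 125/2 ≈ 62.500
-24787 + (1844 - 16229)*(L(97) + u) = -24787 + (1844 - 16229)*(97 + 125/2) = -24787 - 14385*319/2 = -24787 - 4588815/2 = -4638389/2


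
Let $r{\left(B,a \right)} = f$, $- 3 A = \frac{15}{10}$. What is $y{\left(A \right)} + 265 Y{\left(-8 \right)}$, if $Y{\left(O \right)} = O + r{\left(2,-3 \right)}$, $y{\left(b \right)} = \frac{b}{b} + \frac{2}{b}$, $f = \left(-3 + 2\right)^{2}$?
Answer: $-1858$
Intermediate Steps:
$A = - \frac{1}{2}$ ($A = - \frac{15 \cdot \frac{1}{10}}{3} = \left(- \frac{1}{3}\right) \frac{3}{2} = - \frac{1}{2} \approx -0.5$)
$f = 1$ ($f = \left(-1\right)^{2} = 1$)
$r{\left(B,a \right)} = 1$
$y{\left(b \right)} = 1 + \frac{2}{b}$
$Y{\left(O \right)} = 1 + O$ ($Y{\left(O \right)} = O + 1 = 1 + O$)
$y{\left(A \right)} + 265 Y{\left(-8 \right)} = \frac{2 - \frac{1}{2}}{- \frac{1}{2}} + 265 \left(1 - 8\right) = \left(-2\right) \frac{3}{2} + 265 \left(-7\right) = -3 - 1855 = -1858$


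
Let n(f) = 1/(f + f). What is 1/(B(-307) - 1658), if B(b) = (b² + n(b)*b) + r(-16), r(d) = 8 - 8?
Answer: 2/185183 ≈ 1.0800e-5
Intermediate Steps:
r(d) = 0
n(f) = 1/(2*f)
B(b) = ½ + b² (B(b) = (b² + (1/(2*b))*b) + 0 = (b² + ½) + 0 = (½ + b²) + 0 = ½ + b²)
1/(B(-307) - 1658) = 1/((½ + (-307)²) - 1658) = 1/((½ + 94249) - 1658) = 1/(188499/2 - 1658) = 1/(185183/2) = 2/185183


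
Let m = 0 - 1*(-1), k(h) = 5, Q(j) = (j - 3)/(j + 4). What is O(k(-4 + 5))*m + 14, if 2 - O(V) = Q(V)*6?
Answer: 44/3 ≈ 14.667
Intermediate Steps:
Q(j) = (-3 + j)/(4 + j)
m = 1 (m = 0 + 1 = 1)
O(V) = 2 - 6*(-3 + V)/(4 + V) (O(V) = 2 - (-3 + V)/(4 + V)*6 = 2 - 6*(-3 + V)/(4 + V))
O(k(-4 + 5))*m + 14 = (2*(13 - 2*5)/(4 + 5))*1 + 14 = (2*(13 - 10)/9)*1 + 14 = (2*(1/9)*3)*1 + 14 = (2/3)*1 + 14 = 2/3 + 14 = 44/3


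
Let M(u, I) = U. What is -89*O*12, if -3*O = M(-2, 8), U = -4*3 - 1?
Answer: -4628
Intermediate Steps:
U = -13 (U = -12 - 1 = -13)
M(u, I) = -13
O = 13/3 (O = -⅓*(-13) = 13/3 ≈ 4.3333)
-89*O*12 = -89*13/3*12 = -1157/3*12 = -4628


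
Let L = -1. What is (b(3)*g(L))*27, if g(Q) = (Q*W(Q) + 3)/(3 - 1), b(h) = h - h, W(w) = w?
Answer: 0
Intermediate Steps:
b(h) = 0
g(Q) = 3/2 + Q**2/2 (g(Q) = (Q*Q + 3)/(3 - 1) = (Q**2 + 3)/2 = (3 + Q**2)*(1/2) = 3/2 + Q**2/2)
(b(3)*g(L))*27 = (0*(3/2 + (1/2)*(-1)**2))*27 = (0*(3/2 + (1/2)*1))*27 = (0*(3/2 + 1/2))*27 = (0*2)*27 = 0*27 = 0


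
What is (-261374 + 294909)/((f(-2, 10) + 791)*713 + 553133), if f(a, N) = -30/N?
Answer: 1765/58683 ≈ 0.030077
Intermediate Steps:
(-261374 + 294909)/((f(-2, 10) + 791)*713 + 553133) = (-261374 + 294909)/((-30/10 + 791)*713 + 553133) = 33535/((-30*1/10 + 791)*713 + 553133) = 33535/((-3 + 791)*713 + 553133) = 33535/(788*713 + 553133) = 33535/(561844 + 553133) = 33535/1114977 = 33535*(1/1114977) = 1765/58683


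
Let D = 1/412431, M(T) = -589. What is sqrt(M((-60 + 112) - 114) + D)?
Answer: I*sqrt(100188504816798)/412431 ≈ 24.269*I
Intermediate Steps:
D = 1/412431 ≈ 2.4246e-6
sqrt(M((-60 + 112) - 114) + D) = sqrt(-589 + 1/412431) = sqrt(-242921858/412431) = I*sqrt(100188504816798)/412431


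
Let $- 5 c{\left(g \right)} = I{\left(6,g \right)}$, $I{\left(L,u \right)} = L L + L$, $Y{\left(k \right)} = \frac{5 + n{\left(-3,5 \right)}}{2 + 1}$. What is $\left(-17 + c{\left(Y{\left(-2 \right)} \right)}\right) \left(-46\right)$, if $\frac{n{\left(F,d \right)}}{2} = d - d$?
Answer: $\frac{5842}{5} \approx 1168.4$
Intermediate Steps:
$n{\left(F,d \right)} = 0$ ($n{\left(F,d \right)} = 2 \left(d - d\right) = 2 \cdot 0 = 0$)
$Y{\left(k \right)} = \frac{5}{3}$ ($Y{\left(k \right)} = \frac{5 + 0}{2 + 1} = \frac{5}{3}$)
$I{\left(L,u \right)} = L + L^{2}$ ($I{\left(L,u \right)} = L^{2} + L = L + L^{2}$)
$c{\left(g \right)} = - \frac{42}{5}$ ($c{\left(g \right)} = - \frac{6 \left(1 + 6\right)}{5} = - \frac{6 \cdot 7}{5} = \left(- \frac{1}{5}\right) 42 = - \frac{42}{5}$)
$\left(-17 + c{\left(Y{\left(-2 \right)} \right)}\right) \left(-46\right) = \left(-17 - \frac{42}{5}\right) \left(-46\right) = \left(- \frac{127}{5}\right) \left(-46\right) = \frac{5842}{5}$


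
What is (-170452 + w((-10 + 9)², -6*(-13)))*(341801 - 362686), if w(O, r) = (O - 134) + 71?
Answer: 3561184890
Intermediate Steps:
w(O, r) = -63 + O (w(O, r) = (-134 + O) + 71 = -63 + O)
(-170452 + w((-10 + 9)², -6*(-13)))*(341801 - 362686) = (-170452 + (-63 + (-10 + 9)²))*(341801 - 362686) = (-170452 + (-63 + (-1)²))*(-20885) = (-170452 + (-63 + 1))*(-20885) = (-170452 - 62)*(-20885) = -170514*(-20885) = 3561184890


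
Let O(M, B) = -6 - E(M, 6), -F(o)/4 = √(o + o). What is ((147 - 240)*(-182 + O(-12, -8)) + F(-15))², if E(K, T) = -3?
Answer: 296011545 - 137640*I*√30 ≈ 2.9601e+8 - 7.5389e+5*I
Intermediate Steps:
F(o) = -4*√2*√o (F(o) = -4*√(o + o) = -4*√2*√o)
O(M, B) = -3 (O(M, B) = -6 - 1*(-3) = -6 + 3 = -3)
((147 - 240)*(-182 + O(-12, -8)) + F(-15))² = ((147 - 240)*(-182 - 3) - 4*√2*√(-15))² = (-93*(-185) - 4*√2*I*√15)² = (17205 - 4*I*√30)²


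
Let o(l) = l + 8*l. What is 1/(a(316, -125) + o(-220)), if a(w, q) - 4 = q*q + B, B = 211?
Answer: 1/13860 ≈ 7.2150e-5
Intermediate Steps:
a(w, q) = 215 + q² (a(w, q) = 4 + (q*q + 211) = 4 + (q² + 211) = 4 + (211 + q²) = 215 + q²)
o(l) = 9*l
1/(a(316, -125) + o(-220)) = 1/((215 + (-125)²) + 9*(-220)) = 1/((215 + 15625) - 1980) = 1/(15840 - 1980) = 1/13860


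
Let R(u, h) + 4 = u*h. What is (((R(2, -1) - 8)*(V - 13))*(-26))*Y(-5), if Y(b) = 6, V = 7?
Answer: -13104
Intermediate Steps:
R(u, h) = -4 + h*u (R(u, h) = -4 + u*h = -4 + h*u)
(((R(2, -1) - 8)*(V - 13))*(-26))*Y(-5) = ((((-4 - 1*2) - 8)*(7 - 13))*(-26))*6 = ((((-4 - 2) - 8)*(-6))*(-26))*6 = (((-6 - 8)*(-6))*(-26))*6 = (-14*(-6)*(-26))*6 = (84*(-26))*6 = -2184*6 = -13104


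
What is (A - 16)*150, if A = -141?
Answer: -23550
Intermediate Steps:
(A - 16)*150 = (-141 - 16)*150 = -157*150 = -23550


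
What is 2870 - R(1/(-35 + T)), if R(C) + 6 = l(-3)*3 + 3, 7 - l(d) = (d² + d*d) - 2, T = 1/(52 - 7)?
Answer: 2900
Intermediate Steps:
T = 1/45 ≈ 0.022222
l(d) = 9 - 2*d² (l(d) = 7 - ((d² + d*d) - 2) = 7 - ((d² + d²) - 2) = 7 - (2*d² - 2) = 7 - (-2 + 2*d²) = 7 + (2 - 2*d²) = 9 - 2*d²)
R(C) = -30 (R(C) = -6 + ((9 - 2*(-3)²)*3 + 3) = -6 + ((9 - 2*9)*3 + 3) = -6 + ((9 - 18)*3 + 3) = -6 + (-9*3 + 3) = -6 + (-27 + 3) = -6 - 24 = -30)
2870 - R(1/(-35 + T)) = 2870 - 1*(-30) = 2870 + 30 = 2900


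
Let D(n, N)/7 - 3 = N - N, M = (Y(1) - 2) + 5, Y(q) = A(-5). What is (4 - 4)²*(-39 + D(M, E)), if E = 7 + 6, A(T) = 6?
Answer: 0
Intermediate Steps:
Y(q) = 6
E = 13
M = 9 (M = (6 - 2) + 5 = 4 + 5 = 9)
D(n, N) = 21 (D(n, N) = 21 + 7*(N - N) = 21 + 7*0 = 21 + 0 = 21)
(4 - 4)²*(-39 + D(M, E)) = (4 - 4)²*(-39 + 21) = 0²*(-18) = 0*(-18) = 0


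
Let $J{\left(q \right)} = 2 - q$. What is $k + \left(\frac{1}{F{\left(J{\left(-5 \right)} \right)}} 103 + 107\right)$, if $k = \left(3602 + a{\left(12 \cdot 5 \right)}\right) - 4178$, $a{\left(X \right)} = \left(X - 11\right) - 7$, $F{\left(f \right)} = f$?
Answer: $- \frac{2886}{7} \approx -412.29$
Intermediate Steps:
$a{\left(X \right)} = -18 + X$ ($a{\left(X \right)} = \left(-11 + X\right) - 7 = -18 + X$)
$k = -534$ ($k = \left(3602 + \left(-18 + 12 \cdot 5\right)\right) - 4178 = \left(3602 + \left(-18 + 60\right)\right) - 4178 = \left(3602 + 42\right) - 4178 = 3644 - 4178 = -534$)
$k + \left(\frac{1}{F{\left(J{\left(-5 \right)} \right)}} 103 + 107\right) = -534 + \left(\frac{1}{2 - -5} \cdot 103 + 107\right) = -534 + \left(\frac{1}{2 + 5} \cdot 103 + 107\right) = -534 + \left(\frac{1}{7} \cdot 103 + 107\right) = -534 + \left(\frac{103}{7} + 107\right) = -534 + \frac{852}{7} = - \frac{2886}{7}$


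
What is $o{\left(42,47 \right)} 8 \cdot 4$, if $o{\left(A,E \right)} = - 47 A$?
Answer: $-63168$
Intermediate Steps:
$o{\left(42,47 \right)} 8 \cdot 4 = \left(-47\right) 42 \cdot 8 \cdot 4 = \left(-1974\right) 32 = -63168$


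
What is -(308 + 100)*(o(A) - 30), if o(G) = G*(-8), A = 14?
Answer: 57936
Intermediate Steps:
o(G) = -8*G
-(308 + 100)*(o(A) - 30) = -(308 + 100)*(-8*14 - 30) = -408*(-112 - 30) = -408*(-142) = -1*(-57936) = 57936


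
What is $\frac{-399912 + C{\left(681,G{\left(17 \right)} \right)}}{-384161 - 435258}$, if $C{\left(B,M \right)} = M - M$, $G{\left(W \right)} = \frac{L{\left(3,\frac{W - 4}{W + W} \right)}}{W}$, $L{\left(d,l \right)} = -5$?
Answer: $\frac{399912}{819419} \approx 0.48804$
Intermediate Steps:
$G{\left(W \right)} = - \frac{5}{W}$
$C{\left(B,M \right)} = 0$
$\frac{-399912 + C{\left(681,G{\left(17 \right)} \right)}}{-384161 - 435258} = \frac{-399912 + 0}{-384161 - 435258} = - \frac{399912}{-819419} = \left(-399912\right) \left(- \frac{1}{819419}\right) = \frac{399912}{819419}$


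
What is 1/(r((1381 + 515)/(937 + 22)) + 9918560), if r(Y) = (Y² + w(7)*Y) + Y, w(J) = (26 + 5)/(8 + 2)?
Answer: 4598405/45609611145292 ≈ 1.0082e-7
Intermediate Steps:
w(J) = 31/10
r(Y) = Y² + 41*Y/10 (r(Y) = (Y² + 31*Y/10) + Y = Y² + 41*Y/10)
1/(r((1381 + 515)/(937 + 22)) + 9918560) = 1/(((1381 + 515)/(937 + 22))*(41 + 10*((1381 + 515)/(937 + 22)))/10 + 9918560) = 1/((1896/959)*(41 + 10*(1896/959))/10 + 9918560) = 1/((1896*(1/959))*(41 + 10*(1896*(1/959)))/10 + 9918560) = 1/((⅒)*(1896/959)*(41 + 10*(1896/959)) + 9918560) = 1/((⅒)*(1896/959)*(41 + 18960/959) + 9918560) = 1/((⅒)*(1896/959)*(58279/959) + 9918560) = 1/(55248492/4598405 + 9918560) = 1/(45609611145292/4598405) = 4598405/45609611145292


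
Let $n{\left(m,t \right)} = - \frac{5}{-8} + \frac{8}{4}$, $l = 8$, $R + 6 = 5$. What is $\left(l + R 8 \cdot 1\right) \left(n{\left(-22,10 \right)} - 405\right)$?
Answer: $0$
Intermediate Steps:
$R = -1$ ($R = -6 + 5 = -1$)
$n{\left(m,t \right)} = \frac{21}{8}$ ($n{\left(m,t \right)} = \left(-5\right) \left(- \frac{1}{8}\right) + 8 \cdot \frac{1}{4} = \frac{5}{8} + 2 = \frac{21}{8}$)
$\left(l + R 8 \cdot 1\right) \left(n{\left(-22,10 \right)} - 405\right) = \left(8 + \left(-1\right) 8 \cdot 1\right) \left(\frac{21}{8} - 405\right) = \left(8 - 8\right) \left(- \frac{3219}{8}\right) = 0 \left(- \frac{3219}{8}\right) = 0$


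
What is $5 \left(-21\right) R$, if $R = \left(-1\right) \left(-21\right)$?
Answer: $-2205$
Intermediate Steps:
$R = 21$
$5 \left(-21\right) R = 5 \left(-21\right) 21 = \left(-105\right) 21 = -2205$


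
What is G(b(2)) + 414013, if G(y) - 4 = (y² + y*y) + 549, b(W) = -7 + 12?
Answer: 414616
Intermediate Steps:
b(W) = 5
G(y) = 553 + 2*y² (G(y) = 4 + ((y² + y*y) + 549) = 4 + ((y² + y²) + 549) = 4 + (2*y² + 549) = 4 + (549 + 2*y²) = 553 + 2*y²)
G(b(2)) + 414013 = (553 + 2*5²) + 414013 = (553 + 2*25) + 414013 = (553 + 50) + 414013 = 603 + 414013 = 414616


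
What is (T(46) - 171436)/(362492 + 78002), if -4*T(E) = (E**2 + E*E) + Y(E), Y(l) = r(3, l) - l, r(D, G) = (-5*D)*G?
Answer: -86155/220247 ≈ -0.39117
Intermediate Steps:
r(D, G) = -5*D*G
Y(l) = -16*l (Y(l) = -5*3*l - l = -15*l - l = -16*l)
T(E) = 4*E - E**2/2 (T(E) = -((E**2 + E*E) - 16*E)/4 = -((E**2 + E**2) - 16*E)/4 = -(2*E**2 - 16*E)/4 = -(-16*E + 2*E**2)/4 = 4*E - E**2/2)
(T(46) - 171436)/(362492 + 78002) = ((1/2)*46*(8 - 1*46) - 171436)/(362492 + 78002) = ((1/2)*46*(8 - 46) - 171436)/440494 = ((1/2)*46*(-38) - 171436)*(1/440494) = (-874 - 171436)*(1/440494) = -172310*1/440494 = -86155/220247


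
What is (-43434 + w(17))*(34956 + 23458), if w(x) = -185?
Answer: -2547960266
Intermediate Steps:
(-43434 + w(17))*(34956 + 23458) = (-43434 - 185)*(34956 + 23458) = -43619*58414 = -2547960266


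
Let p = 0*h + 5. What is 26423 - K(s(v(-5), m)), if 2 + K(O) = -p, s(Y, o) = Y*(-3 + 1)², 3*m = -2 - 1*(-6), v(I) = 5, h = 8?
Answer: 26430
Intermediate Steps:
m = 4/3 (m = (-2 - 1*(-6))/3 = (-2 + 6)/3 = (⅓)*4 = 4/3 ≈ 1.3333)
s(Y, o) = 4*Y (s(Y, o) = Y*(-2)² = Y*4 = 4*Y)
p = 5 (p = 0*8 + 5 = 0 + 5 = 5)
K(O) = -7 (K(O) = -2 - 1*5 = -2 - 5 = -7)
26423 - K(s(v(-5), m)) = 26423 - 1*(-7) = 26423 + 7 = 26430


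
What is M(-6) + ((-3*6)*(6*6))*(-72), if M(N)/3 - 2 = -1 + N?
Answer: 46641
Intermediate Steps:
M(N) = 3 + 3*N (M(N) = 6 + 3*(-1 + N) = 6 + (-3 + 3*N) = 3 + 3*N)
M(-6) + ((-3*6)*(6*6))*(-72) = (3 + 3*(-6)) + ((-3*6)*(6*6))*(-72) = (3 - 18) - 18*36*(-72) = -15 - 648*(-72) = -15 + 46656 = 46641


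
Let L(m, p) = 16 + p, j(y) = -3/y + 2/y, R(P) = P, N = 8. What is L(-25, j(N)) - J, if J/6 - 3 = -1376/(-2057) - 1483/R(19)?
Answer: 144506165/312664 ≈ 462.18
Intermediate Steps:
j(y) = -1/y
J = -17442828/39083 (J = 18 + 6*(-1376/(-2057) - 1483/19) = 18 + 6*(-1376*(-1/2057) - 1483*1/19) = 18 + 6*(1376/2057 - 1483/19) = 18 + 6*(-3024387/39083) = 18 - 18146322/39083 = -17442828/39083 ≈ -446.30)
L(-25, j(N)) - J = (16 - 1/8) - 1*(-17442828/39083) = (16 - 1*⅛) + 17442828/39083 = (16 - ⅛) + 17442828/39083 = 127/8 + 17442828/39083 = 144506165/312664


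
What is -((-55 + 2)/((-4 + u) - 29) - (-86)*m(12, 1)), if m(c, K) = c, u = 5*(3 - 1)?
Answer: -23789/23 ≈ -1034.3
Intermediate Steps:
u = 10 (u = 5*2 = 10)
-((-55 + 2)/((-4 + u) - 29) - (-86)*m(12, 1)) = -((-55 + 2)/((-4 + 10) - 29) - (-86)*12) = -(-53/(6 - 29) - 86*(-12)) = -(-53/(-23) + 1032) = -(-53*(-1/23) + 1032) = -(53/23 + 1032) = -1*23789/23 = -23789/23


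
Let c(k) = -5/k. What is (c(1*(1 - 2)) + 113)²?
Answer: 13924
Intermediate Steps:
(c(1*(1 - 2)) + 113)² = (-5/(1 - 2) + 113)² = (-5/(1*(-1)) + 113)² = (-5/(-1) + 113)² = (-5*(-1) + 113)² = (5 + 113)² = 118² = 13924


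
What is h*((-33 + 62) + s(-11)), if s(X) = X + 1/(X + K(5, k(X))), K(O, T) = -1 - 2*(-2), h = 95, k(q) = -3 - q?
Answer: 13585/8 ≈ 1698.1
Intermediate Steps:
K(O, T) = 3 (K(O, T) = -1 + 4 = 3)
s(X) = X + 1/(3 + X) (s(X) = X + 1/(X + 3) = X + 1/(3 + X))
h*((-33 + 62) + s(-11)) = 95*((-33 + 62) + (1 + (-11)**2 + 3*(-11))/(3 - 11)) = 95*(29 + (1 + 121 - 33)/(-8)) = 95*(29 - 1/8*89) = 95*(29 - 89/8) = 95*(143/8) = 13585/8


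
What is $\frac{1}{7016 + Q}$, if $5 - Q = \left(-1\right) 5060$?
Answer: $\frac{1}{12081} \approx 8.2775 \cdot 10^{-5}$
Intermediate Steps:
$Q = 5065$ ($Q = 5 - \left(-1\right) 5060 = 5 - -5060 = 5 + 5060 = 5065$)
$\frac{1}{7016 + Q} = \frac{1}{7016 + 5065} = \frac{1}{12081}$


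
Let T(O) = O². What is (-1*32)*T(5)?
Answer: -800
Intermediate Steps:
(-1*32)*T(5) = -1*32*5² = -32*25 = -800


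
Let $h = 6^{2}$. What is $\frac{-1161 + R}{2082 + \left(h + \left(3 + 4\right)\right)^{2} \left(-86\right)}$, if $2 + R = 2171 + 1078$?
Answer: $- \frac{1043}{78466} \approx -0.013292$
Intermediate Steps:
$h = 36$
$R = 3247$ ($R = -2 + \left(2171 + 1078\right) = -2 + 3249 = 3247$)
$\frac{-1161 + R}{2082 + \left(h + \left(3 + 4\right)\right)^{2} \left(-86\right)} = \frac{-1161 + 3247}{2082 + \left(36 + \left(3 + 4\right)\right)^{2} \left(-86\right)} = \frac{2086}{2082 + \left(36 + 7\right)^{2} \left(-86\right)} = \frac{2086}{2082 + 43^{2} \left(-86\right)} = \frac{2086}{2082 + 1849 \left(-86\right)} = \frac{2086}{2082 - 159014} = \frac{2086}{-156932} = 2086 \left(- \frac{1}{156932}\right) = - \frac{1043}{78466}$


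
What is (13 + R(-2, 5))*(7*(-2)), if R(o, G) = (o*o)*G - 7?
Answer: -364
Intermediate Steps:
R(o, G) = -7 + G*o**2 (R(o, G) = o**2*G - 7 = G*o**2 - 7 = -7 + G*o**2)
(13 + R(-2, 5))*(7*(-2)) = (13 + (-7 + 5*(-2)**2))*(7*(-2)) = (13 + (-7 + 5*4))*(-14) = (13 + (-7 + 20))*(-14) = (13 + 13)*(-14) = 26*(-14) = -364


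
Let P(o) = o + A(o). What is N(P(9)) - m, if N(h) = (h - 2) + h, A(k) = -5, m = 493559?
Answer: -493553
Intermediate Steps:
P(o) = -5 + o (P(o) = o - 5 = -5 + o)
N(h) = -2 + 2*h (N(h) = (-2 + h) + h = -2 + 2*h)
N(P(9)) - m = (-2 + 2*(-5 + 9)) - 1*493559 = (-2 + 2*4) - 493559 = (-2 + 8) - 493559 = 6 - 493559 = -493553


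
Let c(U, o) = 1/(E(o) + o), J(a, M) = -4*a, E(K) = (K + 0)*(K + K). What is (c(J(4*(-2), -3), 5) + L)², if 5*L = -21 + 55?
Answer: 5625/121 ≈ 46.488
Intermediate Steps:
L = 34/5 (L = (-21 + 55)/5 = (⅕)*34 = 34/5 ≈ 6.8000)
E(K) = 2*K² (E(K) = K*(2*K) = 2*K²)
c(U, o) = 1/(o + 2*o²) (c(U, o) = 1/(2*o² + o) = 1/(o + 2*o²))
(c(J(4*(-2), -3), 5) + L)² = (1/(5*(1 + 2*5)) + 34/5)² = (1/(5*(1 + 10)) + 34/5)² = ((⅕)/11 + 34/5)² = ((⅕)*(1/11) + 34/5)² = (1/55 + 34/5)² = (75/11)² = 5625/121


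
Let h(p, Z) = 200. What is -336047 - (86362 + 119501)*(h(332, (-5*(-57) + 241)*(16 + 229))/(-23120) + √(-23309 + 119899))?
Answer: -193205851/578 - 205863*√96590 ≈ -6.4314e+7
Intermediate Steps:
-336047 - (86362 + 119501)*(h(332, (-5*(-57) + 241)*(16 + 229))/(-23120) + √(-23309 + 119899)) = -336047 - (86362 + 119501)*(200/(-23120) + √(-23309 + 119899)) = -336047 - 205863*(200*(-1/23120) + √96590) = -336047 - 205863*(-5/578 + √96590) = -336047 - (-1029315/578 + 205863*√96590) = -336047 + (1029315/578 - 205863*√96590) = -193205851/578 - 205863*√96590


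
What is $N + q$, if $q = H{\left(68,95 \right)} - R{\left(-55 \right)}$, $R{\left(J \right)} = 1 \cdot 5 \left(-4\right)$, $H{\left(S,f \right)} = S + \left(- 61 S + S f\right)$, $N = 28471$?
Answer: $30871$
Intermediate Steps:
$H{\left(S,f \right)} = - 60 S + S f$
$R{\left(J \right)} = -20$ ($R{\left(J \right)} = 5 \left(-4\right) = -20$)
$q = 2400$ ($q = 68 \left(-60 + 95\right) - -20 = 68 \cdot 35 + 20 = 2380 + 20 = 2400$)
$N + q = 28471 + 2400 = 30871$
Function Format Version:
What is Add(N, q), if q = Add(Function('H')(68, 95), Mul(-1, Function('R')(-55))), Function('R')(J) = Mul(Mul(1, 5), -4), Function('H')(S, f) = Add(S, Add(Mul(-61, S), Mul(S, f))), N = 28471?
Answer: 30871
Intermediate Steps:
Function('H')(S, f) = Add(Mul(-60, S), Mul(S, f))
Function('R')(J) = -20 (Function('R')(J) = Mul(5, -4) = -20)
q = 2400 (q = Add(Mul(68, Add(-60, 95)), Mul(-1, -20)) = Add(Mul(68, 35), 20) = Add(2380, 20) = 2400)
Add(N, q) = Add(28471, 2400) = 30871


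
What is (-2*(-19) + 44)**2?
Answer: 6724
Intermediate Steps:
(-2*(-19) + 44)**2 = (38 + 44)**2 = 82**2 = 6724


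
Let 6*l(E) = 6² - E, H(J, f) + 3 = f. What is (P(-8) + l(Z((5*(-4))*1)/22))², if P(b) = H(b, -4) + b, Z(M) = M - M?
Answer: 81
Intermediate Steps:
Z(M) = 0
H(J, f) = -3 + f
l(E) = 6 - E/6 (l(E) = (6² - E)/6 = (36 - E)/6 = 6 - E/6)
P(b) = -7 + b (P(b) = (-3 - 4) + b = -7 + b)
(P(-8) + l(Z((5*(-4))*1)/22))² = ((-7 - 8) + (6 - 0/22))² = (-15 + (6 - 0/22))² = (-15 + (6 - ⅙*0))² = (-15 + (6 + 0))² = (-15 + 6)² = (-9)² = 81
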